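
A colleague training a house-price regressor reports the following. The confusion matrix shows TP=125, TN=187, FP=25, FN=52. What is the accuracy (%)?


Accuracy = (TP+TN)/(TP+TN+FP+FN)
= (125+187)/(389)
= 312/389 = 80.21%

80.21%


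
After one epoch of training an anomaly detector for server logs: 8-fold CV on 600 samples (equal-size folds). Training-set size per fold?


Fold size = 600/8 = 75
Training per fold = 600 - 75 = 525

525


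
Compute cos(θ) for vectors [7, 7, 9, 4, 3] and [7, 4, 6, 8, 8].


A·B = 7·7 + 7·4 + 9·6 + 4·8 + 3·8 = 187
‖A‖ = √204 = 14.2829, ‖B‖ = √229 = 15.1327
cos = 187/(√204·√229) = 187/√46716 = 0.8652

0.8652


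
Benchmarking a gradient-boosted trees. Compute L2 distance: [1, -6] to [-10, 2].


d = √((1+ 10)² + (-6-2)²)
  = √(121 + 64)
  = √185 = 13.6015

13.6015


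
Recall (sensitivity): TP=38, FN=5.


Recall = TP/(TP+FN)
= 38/(38+5)
= 38/43 = 88.37%

88.37%


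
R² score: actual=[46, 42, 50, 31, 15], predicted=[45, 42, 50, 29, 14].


ȳ = 36.8
SS_res = Σ(y-ŷ)² = 6
SS_tot = Σ(y-ȳ)² = 794.8
R² = 1 - SS_res/SS_tot = 1 - 0.0075 = 0.9925

0.9925


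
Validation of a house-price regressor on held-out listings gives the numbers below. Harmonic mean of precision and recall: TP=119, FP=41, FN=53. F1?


Precision = 119/160 = 0.7438
Recall = 119/172 = 0.6919
F1 = 2·P·R/(P+R) = 2·TP/(2·TP+FP+FN) = 238/(238+41+53) = 238/332 = 0.7169

0.7169


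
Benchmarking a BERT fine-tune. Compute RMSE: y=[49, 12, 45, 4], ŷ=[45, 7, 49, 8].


MSE = 73/4 = 18.25
RMSE = √(73/4) = 4.272

4.272


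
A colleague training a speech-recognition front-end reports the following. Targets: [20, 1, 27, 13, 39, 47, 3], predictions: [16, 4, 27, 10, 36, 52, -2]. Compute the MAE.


Absolute errors: |20-16|=4, |1-4|=3, |27-27|=0, |13-10|=3, |39-36|=3, |47-52|=5, |3+ 2|=5
Sum = 23
MAE = 23/7 = 23/7

23/7


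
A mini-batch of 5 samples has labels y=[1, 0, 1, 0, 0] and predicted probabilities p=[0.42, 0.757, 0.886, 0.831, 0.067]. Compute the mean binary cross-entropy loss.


L[0] = -ln(0.42) = 0.8675
L[1] = -ln(1-0.757) = -ln(0.243) = 1.4147
L[2] = -ln(0.886) = 0.121
L[3] = -ln(1-0.831) = -ln(0.169) = 1.7779
L[4] = -ln(1-0.067) = -ln(0.933) = 0.0694
mean = (0.8675 + 1.4147 + 0.121 + 1.7779 + 0.0694)/5 = 0.8501

0.8501


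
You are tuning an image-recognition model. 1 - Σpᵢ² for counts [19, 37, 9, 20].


Probabilities: [19/85, 37/85, 9/85, 20/85] ≈ [0.2235, 0.4353, 0.1059, 0.2353]
Σpᵢ² = (361 + 1369 + 81 + 400)/85² = 2211/7225
Gini = 1 - Σpᵢ² = 1 - 2211/7225 = 0.694

0.694


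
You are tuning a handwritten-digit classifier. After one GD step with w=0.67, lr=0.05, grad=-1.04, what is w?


w_new = w - α·∇
= 0.67 - 0.05·-1.04
= 0.67 + 0.052
= 0.722

0.722


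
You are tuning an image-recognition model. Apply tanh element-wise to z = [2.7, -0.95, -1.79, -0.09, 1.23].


tanh(2.7) = 0.991
tanh(-0.95) = -0.7398
tanh(-1.79) = -0.9458
tanh(-0.09) = -0.0898
tanh(1.23) = 0.8426
result = [0.991, -0.7398, -0.9458, -0.0898, 0.8426]

[0.991, -0.7398, -0.9458, -0.0898, 0.8426]


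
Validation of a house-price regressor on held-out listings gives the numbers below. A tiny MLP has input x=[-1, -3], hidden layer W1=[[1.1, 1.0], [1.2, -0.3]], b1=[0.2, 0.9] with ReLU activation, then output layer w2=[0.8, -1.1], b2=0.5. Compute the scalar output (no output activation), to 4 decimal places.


z1[0] = (1.1)·(-1) + (1.0)·(-3) + 0.2 = -3.9
z1[1] = (1.2)·(-1) + (-0.3)·(-3) + 0.9 = 0.6
h = ReLU(z1) = [0.0, 0.6]
output = (0.8)·(0.0) + (-1.1)·(0.6) + 0.5 = -0.16

-0.16


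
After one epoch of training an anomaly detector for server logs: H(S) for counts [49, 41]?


Probabilities: [49/90, 41/90] ≈ [0.5444, 0.4556]
H = -((49/90)·log₂(49/90) + (41/90)·log₂(41/90))
  = 0.9943 bits

0.9943 bits


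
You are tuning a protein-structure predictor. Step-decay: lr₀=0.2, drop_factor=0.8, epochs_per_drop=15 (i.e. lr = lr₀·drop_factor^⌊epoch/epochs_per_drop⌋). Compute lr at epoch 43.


n_drops = ⌊43/15⌋ = 2
lr = 0.2·0.8^2 = 0.2·0.64 = 0.128

0.128


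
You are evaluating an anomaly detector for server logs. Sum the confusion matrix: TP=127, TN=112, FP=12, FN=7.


Total = TP + TN + FP + FN
= 127 + 112 + 12 + 7
= 258
(Predicted positive: 139, predicted negative: 119)

258


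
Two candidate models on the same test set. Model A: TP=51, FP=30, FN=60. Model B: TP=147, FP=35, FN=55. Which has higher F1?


Model A: P=51/81=0.6296, R=51/111=0.4595, F1=2PR/(P+R)=2TP/(2TP+FP+FN)=102/192=0.5312
Model B: P=147/182=0.8077, R=147/202=0.7277, F1=2PR/(P+R)=2TP/(2TP+FP+FN)=294/384=0.7656
0.5312 < 0.7656 → Model B

Model B


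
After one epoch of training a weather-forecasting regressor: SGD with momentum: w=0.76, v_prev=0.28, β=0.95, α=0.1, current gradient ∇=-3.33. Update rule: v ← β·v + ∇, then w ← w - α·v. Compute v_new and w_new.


v_new = 0.95·0.28 - 3.33 = 0.266 - 3.33 = -3.064
w_new = 0.76 - 0.1·-3.064 = 0.76 + 0.3064 = 1.0664

v_new=-3.064, w_new=1.0664


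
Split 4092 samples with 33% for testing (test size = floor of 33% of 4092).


Test = ⌊4092·33/100⌋ = 1350
Train = 4092 - 1350 = 2742

Train: 2742, Test: 1350


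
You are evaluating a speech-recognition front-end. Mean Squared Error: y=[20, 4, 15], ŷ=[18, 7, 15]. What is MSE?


Squared errors: (20-18)²=4, (4-7)²=9, (15-15)²=0
Sum = 13
MSE = 13/3 = 13/3

13/3


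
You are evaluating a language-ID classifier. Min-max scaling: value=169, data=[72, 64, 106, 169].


min=64, max=169
(169-64)/(169-64) = 105/105 = 1.0

1.0


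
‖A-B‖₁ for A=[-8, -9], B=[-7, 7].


d = |-8+ 7| + |-9-7|
  = 1 + 16
  = 17

17


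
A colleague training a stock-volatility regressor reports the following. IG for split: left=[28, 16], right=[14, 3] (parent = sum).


Parent = [42, 19], H_parent = 0.8949
H_left = 0.9457 (n=44), H_right = 0.6723 (n=17)
H_children = (44/61)·0.9457 + (17/61)·0.6723 = 0.8695
IG = 0.8949 - 0.8695 = 0.0254

0.0254


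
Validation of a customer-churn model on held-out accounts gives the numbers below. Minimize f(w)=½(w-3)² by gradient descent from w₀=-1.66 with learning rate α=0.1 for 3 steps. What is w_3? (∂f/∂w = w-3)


step 1: grad = -1.66-3 = -4.66; w = -1.66 - 0.1·(-4.66) = -1.194
step 2: grad = -1.194-3 = -4.194; w = -1.194 - 0.1·(-4.194) = -0.7746
step 3: grad = -0.7746-3 = -3.7746; w = -0.7746 - 0.1·(-3.7746) = -0.39714

-0.39714


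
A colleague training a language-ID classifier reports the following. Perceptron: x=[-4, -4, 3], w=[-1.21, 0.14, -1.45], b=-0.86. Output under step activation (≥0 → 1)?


z = (-4)·(-1.21) + (-4)·(0.14) + (3)·(-1.45) - 0.86
  = -0.93
step(z) = 0 (z<0)

0


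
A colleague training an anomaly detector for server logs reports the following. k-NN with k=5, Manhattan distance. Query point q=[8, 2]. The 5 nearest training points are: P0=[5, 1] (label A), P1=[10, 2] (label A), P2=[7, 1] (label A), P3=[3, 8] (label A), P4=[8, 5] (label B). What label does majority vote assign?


d(q,P0) = 4  (label A)
d(q,P1) = 2  (label A)
d(q,P2) = 2  (label A)
d(q,P3) = 11  (label A)
d(q,P4) = 3  (label B)
Votes: A=4, B=1
Majority → A

A


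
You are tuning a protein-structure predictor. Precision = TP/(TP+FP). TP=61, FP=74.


Precision = TP/(TP+FP)
= 61/(61+74)
= 61/135 = 45.19%

45.19%


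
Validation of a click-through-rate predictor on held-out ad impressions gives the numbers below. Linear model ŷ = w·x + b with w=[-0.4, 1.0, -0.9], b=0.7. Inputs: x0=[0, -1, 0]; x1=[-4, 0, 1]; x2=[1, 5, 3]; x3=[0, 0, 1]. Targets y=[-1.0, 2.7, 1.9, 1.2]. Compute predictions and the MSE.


ŷ0 = (-0.4)·(0) + (1.0)·(-1) + (-0.9)·(0) + 0.7 = -0.3
ŷ1 = (-0.4)·(-4) + (1.0)·(0) + (-0.9)·(1) + 0.7 = 1.4
ŷ2 = (-0.4)·(1) + (1.0)·(5) + (-0.9)·(3) + 0.7 = 2.6
ŷ3 = (-0.4)·(0) + (1.0)·(0) + (-0.9)·(1) + 0.7 = -0.2
errors² = [0.49, 1.69, 0.49, 1.96]
MSE = 4.6300/4 = 1.1575

1.1575


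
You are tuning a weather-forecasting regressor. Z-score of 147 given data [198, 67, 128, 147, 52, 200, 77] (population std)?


μ = 124.1429, σ = 56.6176
z = (147 - 124.1429)/56.6176 = 0.4037

0.4037


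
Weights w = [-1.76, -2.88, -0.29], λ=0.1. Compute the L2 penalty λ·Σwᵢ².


‖w‖₂² = (-1.76)² + (-2.88)² + (-0.29)²
     = 3.0976 + 8.2944 + 0.0841
     = 11.4761
λ·‖w‖₂² = 0.1·11.4761 = 1.14761

1.14761


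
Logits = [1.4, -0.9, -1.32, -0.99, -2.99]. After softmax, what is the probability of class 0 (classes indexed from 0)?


Exponentials: e^1.4=4.0552, e^-0.9=0.4066, e^-1.32=0.2671, e^-0.99=0.3716, e^-2.99=0.0503
Sum = 5.1508
Softmax = [0.7873, 0.0789, 0.0519, 0.0721, 0.0098]
p[0] = 4.0552/5.1508 = 0.7873

0.7873


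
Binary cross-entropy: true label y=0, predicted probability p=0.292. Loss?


BCE = -[y·ln(p) + (1-y)·ln(1-p)]
= -0 - 1·ln(1-0.292)
= -ln(0.708) = 0.3453

0.3453


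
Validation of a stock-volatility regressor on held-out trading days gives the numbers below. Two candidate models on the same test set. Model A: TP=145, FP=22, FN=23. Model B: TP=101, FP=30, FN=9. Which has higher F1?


Model A: P=145/167=0.8683, R=145/168=0.8631, F1=2PR/(P+R)=2TP/(2TP+FP+FN)=290/335=0.8657
Model B: P=101/131=0.771, R=101/110=0.9182, F1=2PR/(P+R)=2TP/(2TP+FP+FN)=202/241=0.8382
0.8657 > 0.8382 → Model A

Model A


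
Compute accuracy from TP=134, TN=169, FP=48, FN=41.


Accuracy = (TP+TN)/(TP+TN+FP+FN)
= (134+169)/(392)
= 303/392 = 77.3%

77.3%


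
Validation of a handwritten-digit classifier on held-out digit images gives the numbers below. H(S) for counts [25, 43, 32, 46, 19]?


Probabilities: [25/165, 43/165, 32/165, 46/165, 19/165] ≈ [0.1515, 0.2606, 0.1939, 0.2788, 0.1152]
H = -((25/165)·log₂(25/165) + (43/165)·log₂(43/165) + (32/165)·log₂(32/165) + (46/165)·log₂(46/165) + (19/165)·log₂(19/165))
  = 2.2498 bits

2.2498 bits


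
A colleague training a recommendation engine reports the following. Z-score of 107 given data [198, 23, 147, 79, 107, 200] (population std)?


μ = 125.6667, σ = 63.6125
z = (107 - 125.6667)/63.6125 = -0.2934

-0.2934


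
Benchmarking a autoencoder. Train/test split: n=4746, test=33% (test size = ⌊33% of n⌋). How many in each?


Test = ⌊4746·33/100⌋ = 1566
Train = 4746 - 1566 = 3180

Train: 3180, Test: 1566


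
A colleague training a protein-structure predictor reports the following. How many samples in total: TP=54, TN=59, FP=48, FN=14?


Total = TP + TN + FP + FN
= 54 + 59 + 48 + 14
= 175
(Predicted positive: 102, predicted negative: 73)

175


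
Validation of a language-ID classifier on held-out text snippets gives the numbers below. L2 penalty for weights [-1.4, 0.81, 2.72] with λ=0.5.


‖w‖₂² = (-1.4)² + (0.81)² + (2.72)²
     = 1.96 + 0.6561 + 7.3984
     = 10.0145
λ·‖w‖₂² = 0.5·10.0145 = 5.00725

5.00725


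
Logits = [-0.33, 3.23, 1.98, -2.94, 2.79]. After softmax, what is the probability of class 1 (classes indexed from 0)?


Exponentials: e^-0.33=0.7189, e^3.23=25.2797, e^1.98=7.2427, e^-2.94=0.0529, e^2.79=16.281
Sum = 49.5752
Softmax = [0.0145, 0.5099, 0.1461, 0.0011, 0.3284]
p[1] = 25.2797/49.5752 = 0.5099

0.5099


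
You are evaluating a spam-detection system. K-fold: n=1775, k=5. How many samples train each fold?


Fold size = 1775/5 = 355
Training per fold = 1775 - 355 = 1420

1420


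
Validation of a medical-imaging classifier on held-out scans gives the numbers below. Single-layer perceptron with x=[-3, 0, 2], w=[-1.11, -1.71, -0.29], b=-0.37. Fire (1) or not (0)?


z = (-3)·(-1.11) + (0)·(-1.71) + (2)·(-0.29) - 0.37
  = 2.38
step(z) = 1 (z≥0)

1


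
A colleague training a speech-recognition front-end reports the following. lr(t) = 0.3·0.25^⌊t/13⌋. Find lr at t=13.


n_drops = ⌊13/13⌋ = 1
lr = 0.3·0.25^1 = 0.3·0.25 = 0.075

0.075


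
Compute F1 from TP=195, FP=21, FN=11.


Precision = 195/216 = 0.9028
Recall = 195/206 = 0.9466
F1 = 2·P·R/(P+R) = 2·TP/(2·TP+FP+FN) = 390/(390+21+11) = 390/422 = 0.9242

0.9242


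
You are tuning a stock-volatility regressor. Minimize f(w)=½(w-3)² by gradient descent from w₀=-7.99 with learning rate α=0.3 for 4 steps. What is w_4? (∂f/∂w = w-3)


step 1: grad = -7.99-3 = -10.99; w = -7.99 - 0.3·(-10.99) = -4.693
step 2: grad = -4.693-3 = -7.693; w = -4.693 - 0.3·(-7.693) = -2.3851
step 3: grad = -2.3851-3 = -5.3851; w = -2.3851 - 0.3·(-5.3851) = -0.76957
step 4: grad = -0.76957-3 = -3.76957; w = -0.76957 - 0.3·(-3.76957) = 0.361301

0.361301


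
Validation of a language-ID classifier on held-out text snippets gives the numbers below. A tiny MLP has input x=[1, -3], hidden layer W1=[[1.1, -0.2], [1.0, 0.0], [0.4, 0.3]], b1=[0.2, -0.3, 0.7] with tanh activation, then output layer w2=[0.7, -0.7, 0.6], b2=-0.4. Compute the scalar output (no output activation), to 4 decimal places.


z1[0] = (1.1)·(1) + (-0.2)·(-3) + 0.2 = 1.9
z1[1] = (1.0)·(1) + (0.0)·(-3) - 0.3 = 0.7
z1[2] = (0.4)·(1) + (0.3)·(-3) + 0.7 = 0.2
h = tanh(z1) = [0.9562, 0.6044, 0.1974]
output = (0.7)·(0.9562) + (-0.7)·(0.6044) + (0.6)·(0.1974) - 0.4 = -0.0353

-0.0353


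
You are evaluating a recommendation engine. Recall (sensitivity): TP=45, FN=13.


Recall = TP/(TP+FN)
= 45/(45+13)
= 45/58 = 77.59%

77.59%


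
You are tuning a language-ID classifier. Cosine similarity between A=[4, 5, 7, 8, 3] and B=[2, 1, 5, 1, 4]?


A·B = 4·2 + 5·1 + 7·5 + 8·1 + 3·4 = 68
‖A‖ = √163 = 12.7671, ‖B‖ = √47 = 6.8557
cos = 68/(√163·√47) = 68/√7661 = 0.7769

0.7769


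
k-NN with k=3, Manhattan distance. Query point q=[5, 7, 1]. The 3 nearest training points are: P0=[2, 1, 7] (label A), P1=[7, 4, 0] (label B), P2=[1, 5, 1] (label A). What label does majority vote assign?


d(q,P0) = 15  (label A)
d(q,P1) = 6  (label B)
d(q,P2) = 6  (label A)
Votes: A=2, B=1
Majority → A

A


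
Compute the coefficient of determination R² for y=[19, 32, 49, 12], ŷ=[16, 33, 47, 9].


ȳ = 28
SS_res = Σ(y-ŷ)² = 23
SS_tot = Σ(y-ȳ)² = 794
R² = 1 - SS_res/SS_tot = 1 - 0.029 = 0.971

0.971


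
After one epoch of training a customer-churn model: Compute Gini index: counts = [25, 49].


Probabilities: [25/74, 49/74] ≈ [0.3378, 0.6622]
Σpᵢ² = (625 + 2401)/74² = 3026/5476
Gini = 1 - Σpᵢ² = 1 - 3026/5476 = 0.4474

0.4474


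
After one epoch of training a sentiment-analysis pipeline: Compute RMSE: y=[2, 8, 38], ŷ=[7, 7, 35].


MSE = 35/3 = 11.6667
RMSE = √(35/3) = 3.4157

3.4157


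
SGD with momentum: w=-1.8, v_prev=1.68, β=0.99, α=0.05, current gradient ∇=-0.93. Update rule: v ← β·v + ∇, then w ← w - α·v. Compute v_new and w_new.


v_new = 0.99·1.68 - 0.93 = 1.6632 - 0.93 = 0.7332
w_new = -1.8 - 0.05·0.7332 = -1.8 - 0.03666 = -1.83666

v_new=0.7332, w_new=-1.83666


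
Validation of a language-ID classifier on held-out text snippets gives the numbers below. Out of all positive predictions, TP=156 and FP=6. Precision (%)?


Precision = TP/(TP+FP)
= 156/(156+6)
= 156/162 = 96.3%

96.3%


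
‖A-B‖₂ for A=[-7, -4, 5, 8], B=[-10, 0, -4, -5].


d = √((-7+ 10)² + (-4-0)² + (5+ 4)² + (8+ 5)²)
  = √(9 + 16 + 81 + 169)
  = √275 = 16.5831

16.5831


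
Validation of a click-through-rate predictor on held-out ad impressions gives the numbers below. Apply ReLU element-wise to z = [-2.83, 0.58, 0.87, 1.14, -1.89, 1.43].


ReLU(-2.83) = max(0, -2.83) = 0.0
ReLU(0.58) = max(0, 0.58) = 0.58
ReLU(0.87) = max(0, 0.87) = 0.87
ReLU(1.14) = max(0, 1.14) = 1.14
ReLU(-1.89) = max(0, -1.89) = 0.0
ReLU(1.43) = max(0, 1.43) = 1.43
result = [0.0, 0.58, 0.87, 1.14, 0.0, 1.43]

[0.0, 0.58, 0.87, 1.14, 0.0, 1.43]


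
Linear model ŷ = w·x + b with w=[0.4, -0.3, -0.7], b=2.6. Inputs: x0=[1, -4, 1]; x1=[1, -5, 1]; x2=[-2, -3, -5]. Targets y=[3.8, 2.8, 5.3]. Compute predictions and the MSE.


ŷ0 = (0.4)·(1) + (-0.3)·(-4) + (-0.7)·(1) + 2.6 = 3.5
ŷ1 = (0.4)·(1) + (-0.3)·(-5) + (-0.7)·(1) + 2.6 = 3.8
ŷ2 = (0.4)·(-2) + (-0.3)·(-3) + (-0.7)·(-5) + 2.6 = 6.2
errors² = [0.09, 1.0, 0.81]
MSE = 1.9000/3 = 0.6333

0.6333


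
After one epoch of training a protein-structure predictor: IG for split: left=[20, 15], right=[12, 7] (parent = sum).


Parent = [32, 22], H_parent = 0.9751
H_left = 0.9852 (n=35), H_right = 0.9495 (n=19)
H_children = (35/54)·0.9852 + (19/54)·0.9495 = 0.9726
IG = 0.9751 - 0.9726 = 0.0025

0.0025


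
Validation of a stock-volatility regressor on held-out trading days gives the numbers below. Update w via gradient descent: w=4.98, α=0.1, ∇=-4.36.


w_new = w - α·∇
= 4.98 - 0.1·-4.36
= 4.98 + 0.436
= 5.416

5.416


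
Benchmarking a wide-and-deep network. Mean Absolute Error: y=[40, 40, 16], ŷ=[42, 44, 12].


Absolute errors: |40-42|=2, |40-44|=4, |16-12|=4
Sum = 10
MAE = 10/3 = 10/3

10/3


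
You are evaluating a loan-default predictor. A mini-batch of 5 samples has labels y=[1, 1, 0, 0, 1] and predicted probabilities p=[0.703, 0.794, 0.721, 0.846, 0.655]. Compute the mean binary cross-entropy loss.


L[0] = -ln(0.703) = 0.3524
L[1] = -ln(0.794) = 0.2307
L[2] = -ln(1-0.721) = -ln(0.279) = 1.2765
L[3] = -ln(1-0.846) = -ln(0.154) = 1.8708
L[4] = -ln(0.655) = 0.4231
mean = (0.3524 + 0.2307 + 1.2765 + 1.8708 + 0.4231)/5 = 0.8307

0.8307


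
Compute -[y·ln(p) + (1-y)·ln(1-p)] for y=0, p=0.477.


BCE = -[y·ln(p) + (1-y)·ln(1-p)]
= -0 - 1·ln(1-0.477)
= -ln(0.523) = 0.6482

0.6482


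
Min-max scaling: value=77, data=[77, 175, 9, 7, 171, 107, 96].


min=7, max=175
(77-7)/(175-7) = 70/168 = 0.4167

0.4167


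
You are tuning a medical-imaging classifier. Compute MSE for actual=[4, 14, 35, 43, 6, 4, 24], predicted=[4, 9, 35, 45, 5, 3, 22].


Squared errors: (4-4)²=0, (14-9)²=25, (35-35)²=0, (43-45)²=4, (6-5)²=1, (4-3)²=1, (24-22)²=4
Sum = 35
MSE = 35/7 = 5

5


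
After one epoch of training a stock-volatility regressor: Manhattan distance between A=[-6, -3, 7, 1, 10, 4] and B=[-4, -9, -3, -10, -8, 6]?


d = |-6+ 4| + |-3+ 9| + |7+ 3| + |1+ 10| + |10+ 8| + |4-6|
  = 2 + 6 + 10 + 11 + 18 + 2
  = 49

49


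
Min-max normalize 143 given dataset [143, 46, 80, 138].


min=46, max=143
(143-46)/(143-46) = 97/97 = 1.0

1.0


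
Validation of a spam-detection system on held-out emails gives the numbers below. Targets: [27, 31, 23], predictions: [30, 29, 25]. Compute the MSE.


Squared errors: (27-30)²=9, (31-29)²=4, (23-25)²=4
Sum = 17
MSE = 17/3 = 17/3

17/3


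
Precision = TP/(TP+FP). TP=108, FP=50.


Precision = TP/(TP+FP)
= 108/(108+50)
= 108/158 = 68.35%

68.35%


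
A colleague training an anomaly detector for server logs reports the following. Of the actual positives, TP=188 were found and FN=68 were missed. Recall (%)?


Recall = TP/(TP+FN)
= 188/(188+68)
= 188/256 = 73.44%

73.44%


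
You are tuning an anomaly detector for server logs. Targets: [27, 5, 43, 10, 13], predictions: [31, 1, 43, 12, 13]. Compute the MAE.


Absolute errors: |27-31|=4, |5-1|=4, |43-43|=0, |10-12|=2, |13-13|=0
Sum = 10
MAE = 10/5 = 2

2


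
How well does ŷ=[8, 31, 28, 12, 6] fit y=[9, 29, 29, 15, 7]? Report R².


ȳ = 17.8
SS_res = Σ(y-ŷ)² = 16
SS_tot = Σ(y-ȳ)² = 452.8
R² = 1 - SS_res/SS_tot = 1 - 0.0353 = 0.9647

0.9647


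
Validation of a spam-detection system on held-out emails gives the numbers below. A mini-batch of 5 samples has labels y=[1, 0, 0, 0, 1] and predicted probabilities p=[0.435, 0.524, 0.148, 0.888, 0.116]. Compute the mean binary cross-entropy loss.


L[0] = -ln(0.435) = 0.8324
L[1] = -ln(1-0.524) = -ln(0.476) = 0.7423
L[2] = -ln(1-0.148) = -ln(0.852) = 0.1602
L[3] = -ln(1-0.888) = -ln(0.112) = 2.1893
L[4] = -ln(0.116) = 2.1542
mean = (0.8324 + 0.7423 + 0.1602 + 2.1893 + 2.1542)/5 = 1.2157

1.2157


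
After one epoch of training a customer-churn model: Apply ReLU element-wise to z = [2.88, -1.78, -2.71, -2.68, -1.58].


ReLU(2.88) = max(0, 2.88) = 2.88
ReLU(-1.78) = max(0, -1.78) = 0.0
ReLU(-2.71) = max(0, -2.71) = 0.0
ReLU(-2.68) = max(0, -2.68) = 0.0
ReLU(-1.58) = max(0, -1.58) = 0.0
result = [2.88, 0.0, 0.0, 0.0, 0.0]

[2.88, 0.0, 0.0, 0.0, 0.0]


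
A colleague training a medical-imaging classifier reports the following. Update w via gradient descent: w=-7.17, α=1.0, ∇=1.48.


w_new = w - α·∇
= -7.17 - 1.0·1.48
= -7.17 - 1.48
= -8.65

-8.65


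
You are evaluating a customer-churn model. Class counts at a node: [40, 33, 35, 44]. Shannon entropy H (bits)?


Probabilities: [40/152, 33/152, 35/152, 44/152] ≈ [0.2632, 0.2171, 0.2303, 0.2895]
H = -((40/152)·log₂(40/152) + (33/152)·log₂(33/152) + (35/152)·log₂(35/152) + (44/152)·log₂(44/152))
  = 1.9908 bits

1.9908 bits


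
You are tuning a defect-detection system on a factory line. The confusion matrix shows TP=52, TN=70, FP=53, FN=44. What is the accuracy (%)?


Accuracy = (TP+TN)/(TP+TN+FP+FN)
= (52+70)/(219)
= 122/219 = 55.71%

55.71%


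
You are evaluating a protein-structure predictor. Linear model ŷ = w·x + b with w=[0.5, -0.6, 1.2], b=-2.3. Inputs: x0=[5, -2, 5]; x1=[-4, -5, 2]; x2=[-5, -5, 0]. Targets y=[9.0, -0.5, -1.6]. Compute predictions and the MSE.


ŷ0 = (0.5)·(5) + (-0.6)·(-2) + (1.2)·(5) - 2.3 = 7.4
ŷ1 = (0.5)·(-4) + (-0.6)·(-5) + (1.2)·(2) - 2.3 = 1.1
ŷ2 = (0.5)·(-5) + (-0.6)·(-5) + (1.2)·(0) - 2.3 = -1.8
errors² = [2.56, 2.56, 0.04]
MSE = 5.1600/3 = 1.72

1.72


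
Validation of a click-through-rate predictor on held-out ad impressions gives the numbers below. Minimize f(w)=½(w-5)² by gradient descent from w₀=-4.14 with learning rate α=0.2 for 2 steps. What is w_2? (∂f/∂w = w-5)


step 1: grad = -4.14-5 = -9.14; w = -4.14 - 0.2·(-9.14) = -2.312
step 2: grad = -2.312-5 = -7.312; w = -2.312 - 0.2·(-7.312) = -0.8496

-0.8496


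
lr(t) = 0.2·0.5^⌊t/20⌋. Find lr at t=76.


n_drops = ⌊76/20⌋ = 3
lr = 0.2·0.5^3 = 0.2·0.125 = 0.025

0.025


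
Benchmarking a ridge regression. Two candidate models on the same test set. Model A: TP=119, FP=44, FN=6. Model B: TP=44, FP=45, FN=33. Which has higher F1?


Model A: P=119/163=0.7301, R=119/125=0.952, F1=2PR/(P+R)=2TP/(2TP+FP+FN)=238/288=0.8264
Model B: P=44/89=0.4944, R=44/77=0.5714, F1=2PR/(P+R)=2TP/(2TP+FP+FN)=88/166=0.5301
0.8264 > 0.5301 → Model A

Model A


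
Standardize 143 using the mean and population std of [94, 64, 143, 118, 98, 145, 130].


μ = 113.1429, σ = 27.3205
z = (143 - 113.1429)/27.3205 = 1.0928

1.0928


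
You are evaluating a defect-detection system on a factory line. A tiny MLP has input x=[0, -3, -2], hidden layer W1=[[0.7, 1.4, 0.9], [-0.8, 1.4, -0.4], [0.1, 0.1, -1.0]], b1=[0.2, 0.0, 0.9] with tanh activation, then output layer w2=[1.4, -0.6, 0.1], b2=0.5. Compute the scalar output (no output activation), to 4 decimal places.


z1[0] = (0.7)·(0) + (1.4)·(-3) + (0.9)·(-2) + 0.2 = -5.8
z1[1] = (-0.8)·(0) + (1.4)·(-3) + (-0.4)·(-2) + 0.0 = -3.4
z1[2] = (0.1)·(0) + (0.1)·(-3) + (-1.0)·(-2) + 0.9 = 2.6
h = tanh(z1) = [-1.0, -0.9978, 0.989]
output = (1.4)·(-1.0) + (-0.6)·(-0.9978) + (0.1)·(0.989) + 0.5 = -0.2024

-0.2024


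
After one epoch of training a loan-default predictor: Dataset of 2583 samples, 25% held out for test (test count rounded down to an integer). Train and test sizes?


Test = ⌊2583·25/100⌋ = 645
Train = 2583 - 645 = 1938

Train: 1938, Test: 645


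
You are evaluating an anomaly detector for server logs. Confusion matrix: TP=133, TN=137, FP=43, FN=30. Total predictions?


Total = TP + TN + FP + FN
= 133 + 137 + 43 + 30
= 343
(Predicted positive: 176, predicted negative: 167)

343


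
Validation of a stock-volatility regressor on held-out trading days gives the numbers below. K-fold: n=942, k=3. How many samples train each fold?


Fold size = 942/3 = 314
Training per fold = 942 - 314 = 628

628


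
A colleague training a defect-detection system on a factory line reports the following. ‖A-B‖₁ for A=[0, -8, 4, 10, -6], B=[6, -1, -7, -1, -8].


d = |0-6| + |-8+ 1| + |4+ 7| + |10+ 1| + |-6+ 8|
  = 6 + 7 + 11 + 11 + 2
  = 37

37


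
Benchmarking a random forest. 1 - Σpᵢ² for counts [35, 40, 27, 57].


Probabilities: [35/159, 40/159, 27/159, 57/159] ≈ [0.2201, 0.2516, 0.1698, 0.3585]
Σpᵢ² = (1225 + 1600 + 729 + 3249)/159² = 6803/25281
Gini = 1 - Σpᵢ² = 1 - 6803/25281 = 0.7309

0.7309


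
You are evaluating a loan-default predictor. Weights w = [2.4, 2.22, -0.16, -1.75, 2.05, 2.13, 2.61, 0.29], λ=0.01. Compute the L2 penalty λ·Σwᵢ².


‖w‖₂² = (2.4)² + (2.22)² + (-0.16)² + (-1.75)² + (2.05)² + (2.13)² + (2.61)² + (0.29)²
     = 5.76 + 4.9284 + 0.0256 + 3.0625 + 4.2025 + 4.5369 + 6.8121 + 0.0841
     = 29.4121
λ·‖w‖₂² = 0.01·29.4121 = 0.294121

0.294121


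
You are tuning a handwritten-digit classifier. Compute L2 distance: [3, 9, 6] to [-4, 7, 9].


d = √((3+ 4)² + (9-7)² + (6-9)²)
  = √(49 + 4 + 9)
  = √62 = 7.874

7.874


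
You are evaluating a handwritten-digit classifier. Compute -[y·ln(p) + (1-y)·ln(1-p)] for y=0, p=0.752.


BCE = -[y·ln(p) + (1-y)·ln(1-p)]
= -0 - 1·ln(1-0.752)
= -ln(0.248) = 1.3943

1.3943


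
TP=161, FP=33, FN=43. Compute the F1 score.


Precision = 161/194 = 0.8299
Recall = 161/204 = 0.7892
F1 = 2·P·R/(P+R) = 2·TP/(2·TP+FP+FN) = 322/(322+33+43) = 322/398 = 0.809

0.809


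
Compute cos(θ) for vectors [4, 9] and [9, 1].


A·B = 4·9 + 9·1 = 45
‖A‖ = √97 = 9.8489, ‖B‖ = √82 = 9.0554
cos = 45/(√97·√82) = 45/√7954 = 0.5046

0.5046


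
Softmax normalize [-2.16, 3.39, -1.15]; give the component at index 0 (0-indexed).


Exponentials: e^-2.16=0.1153, e^3.39=29.666, e^-1.15=0.3166
Sum = 30.0979
Softmax = [0.0038, 0.9856, 0.0105]
p[0] = 0.1153/30.0979 = 0.0038

0.0038


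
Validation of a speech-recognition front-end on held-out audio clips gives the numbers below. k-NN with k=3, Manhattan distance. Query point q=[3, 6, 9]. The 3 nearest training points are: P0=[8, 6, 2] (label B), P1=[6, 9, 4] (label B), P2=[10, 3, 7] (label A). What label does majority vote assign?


d(q,P0) = 12  (label B)
d(q,P1) = 11  (label B)
d(q,P2) = 12  (label A)
Votes: A=1, B=2
Majority → B

B


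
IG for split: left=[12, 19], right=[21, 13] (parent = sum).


Parent = [33, 32], H_parent = 0.9998
H_left = 0.9629 (n=31), H_right = 0.9597 (n=34)
H_children = (31/65)·0.9629 + (34/65)·0.9597 = 0.9612
IG = 0.9998 - 0.9612 = 0.0386

0.0386


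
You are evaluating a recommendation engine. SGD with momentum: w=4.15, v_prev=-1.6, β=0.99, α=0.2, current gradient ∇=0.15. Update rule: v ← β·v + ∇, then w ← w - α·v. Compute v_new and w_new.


v_new = 0.99·-1.6 + 0.15 = -1.584 + 0.15 = -1.434
w_new = 4.15 - 0.2·-1.434 = 4.15 + 0.2868 = 4.4368

v_new=-1.434, w_new=4.4368


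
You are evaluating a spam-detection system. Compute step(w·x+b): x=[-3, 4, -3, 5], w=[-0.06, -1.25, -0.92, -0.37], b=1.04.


z = (-3)·(-0.06) + (4)·(-1.25) + (-3)·(-0.92) + (5)·(-0.37) + 1.04
  = -2.87
step(z) = 0 (z<0)

0


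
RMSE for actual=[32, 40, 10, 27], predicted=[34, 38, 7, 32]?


MSE = 42/4 = 10.5
RMSE = √(42/4) = 3.2404

3.2404


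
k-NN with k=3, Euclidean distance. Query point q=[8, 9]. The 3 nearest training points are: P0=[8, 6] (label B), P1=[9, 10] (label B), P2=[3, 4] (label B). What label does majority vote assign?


d(q,P0) = 3.0  (label B)
d(q,P1) = 1.4142  (label B)
d(q,P2) = 7.0711  (label B)
Votes: A=0, B=3
Majority → B

B


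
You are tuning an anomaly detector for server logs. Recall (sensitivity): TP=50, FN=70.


Recall = TP/(TP+FN)
= 50/(50+70)
= 50/120 = 41.67%

41.67%


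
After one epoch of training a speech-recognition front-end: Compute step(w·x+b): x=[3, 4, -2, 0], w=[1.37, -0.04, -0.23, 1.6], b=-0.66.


z = (3)·(1.37) + (4)·(-0.04) + (-2)·(-0.23) + (0)·(1.6) - 0.66
  = 3.75
step(z) = 1 (z≥0)

1


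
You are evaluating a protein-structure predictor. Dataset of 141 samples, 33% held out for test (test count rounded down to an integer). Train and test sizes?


Test = ⌊141·33/100⌋ = 46
Train = 141 - 46 = 95

Train: 95, Test: 46


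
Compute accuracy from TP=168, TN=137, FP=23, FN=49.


Accuracy = (TP+TN)/(TP+TN+FP+FN)
= (168+137)/(377)
= 305/377 = 80.9%

80.9%


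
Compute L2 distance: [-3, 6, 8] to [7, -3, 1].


d = √((-3-7)² + (6+ 3)² + (8-1)²)
  = √(100 + 81 + 49)
  = √230 = 15.1658

15.1658


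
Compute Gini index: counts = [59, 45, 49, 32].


Probabilities: [59/185, 45/185, 49/185, 32/185] ≈ [0.3189, 0.2432, 0.2649, 0.173]
Σpᵢ² = (3481 + 2025 + 2401 + 1024)/185² = 8931/34225
Gini = 1 - Σpᵢ² = 1 - 8931/34225 = 0.7391

0.7391


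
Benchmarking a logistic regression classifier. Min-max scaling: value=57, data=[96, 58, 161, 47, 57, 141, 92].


min=47, max=161
(57-47)/(161-47) = 10/114 = 0.0877

0.0877


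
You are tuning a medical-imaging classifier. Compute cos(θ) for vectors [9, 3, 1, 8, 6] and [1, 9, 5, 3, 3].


A·B = 9·1 + 3·9 + 1·5 + 8·3 + 6·3 = 83
‖A‖ = √191 = 13.8203, ‖B‖ = √125 = 11.1803
cos = 83/(√191·√125) = 83/√23875 = 0.5372

0.5372


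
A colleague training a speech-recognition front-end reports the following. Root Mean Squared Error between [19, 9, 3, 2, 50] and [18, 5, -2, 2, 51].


MSE = 43/5 = 8.6
RMSE = √(43/5) = 2.9326

2.9326


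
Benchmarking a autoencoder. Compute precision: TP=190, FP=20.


Precision = TP/(TP+FP)
= 190/(190+20)
= 190/210 = 90.48%

90.48%


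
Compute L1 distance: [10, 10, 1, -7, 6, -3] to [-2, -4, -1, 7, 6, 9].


d = |10+ 2| + |10+ 4| + |1+ 1| + |-7-7| + |6-6| + |-3-9|
  = 12 + 14 + 2 + 14 + 0 + 12
  = 54

54


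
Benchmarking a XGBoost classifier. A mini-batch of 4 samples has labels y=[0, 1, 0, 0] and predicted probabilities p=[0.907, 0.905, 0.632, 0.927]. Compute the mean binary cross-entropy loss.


L[0] = -ln(1-0.907) = -ln(0.093) = 2.3752
L[1] = -ln(0.905) = 0.0998
L[2] = -ln(1-0.632) = -ln(0.368) = 0.9997
L[3] = -ln(1-0.927) = -ln(0.073) = 2.6173
mean = (2.3752 + 0.0998 + 0.9997 + 2.6173)/4 = 1.523

1.523


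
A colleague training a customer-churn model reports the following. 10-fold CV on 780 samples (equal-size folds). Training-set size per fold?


Fold size = 780/10 = 78
Training per fold = 780 - 78 = 702

702


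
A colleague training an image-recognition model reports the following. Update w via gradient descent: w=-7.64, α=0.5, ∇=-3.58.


w_new = w - α·∇
= -7.64 - 0.5·-3.58
= -7.64 + 1.79
= -5.85

-5.85


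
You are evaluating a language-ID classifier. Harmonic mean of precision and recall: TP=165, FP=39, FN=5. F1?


Precision = 165/204 = 0.8088
Recall = 165/170 = 0.9706
F1 = 2·P·R/(P+R) = 2·TP/(2·TP+FP+FN) = 330/(330+39+5) = 330/374 = 0.8824

0.8824


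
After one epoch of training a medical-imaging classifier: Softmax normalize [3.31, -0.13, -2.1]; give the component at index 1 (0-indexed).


Exponentials: e^3.31=27.3851, e^-0.13=0.8781, e^-2.1=0.1225
Sum = 28.3857
Softmax = [0.9648, 0.0309, 0.0043]
p[1] = 0.8781/28.3857 = 0.0309

0.0309


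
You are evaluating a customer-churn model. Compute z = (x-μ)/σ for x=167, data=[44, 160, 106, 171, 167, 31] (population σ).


μ = 113.1667, σ = 57.768
z = (167 - 113.1667)/57.768 = 0.9319

0.9319


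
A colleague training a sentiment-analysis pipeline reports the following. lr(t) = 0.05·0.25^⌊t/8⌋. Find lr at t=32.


n_drops = ⌊32/8⌋ = 4
lr = 0.05·0.25^4 = 0.05·0.00390625 = 0.0001953125

0.0001953125


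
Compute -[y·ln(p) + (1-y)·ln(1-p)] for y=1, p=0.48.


BCE = -[y·ln(p) + (1-y)·ln(1-p)]
= -1·ln(0.48) - 0
= -ln(0.48) = 0.734

0.734


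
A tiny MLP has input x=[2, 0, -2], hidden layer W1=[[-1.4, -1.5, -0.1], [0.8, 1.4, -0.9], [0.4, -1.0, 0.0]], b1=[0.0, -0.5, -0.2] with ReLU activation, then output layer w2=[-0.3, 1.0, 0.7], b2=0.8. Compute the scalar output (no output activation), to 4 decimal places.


z1[0] = (-1.4)·(2) + (-1.5)·(0) + (-0.1)·(-2) + 0.0 = -2.6
z1[1] = (0.8)·(2) + (1.4)·(0) + (-0.9)·(-2) - 0.5 = 2.9
z1[2] = (0.4)·(2) + (-1.0)·(0) + (0.0)·(-2) - 0.2 = 0.6
h = ReLU(z1) = [0.0, 2.9, 0.6]
output = (-0.3)·(0.0) + (1.0)·(2.9) + (0.7)·(0.6) + 0.8 = 4.12

4.12


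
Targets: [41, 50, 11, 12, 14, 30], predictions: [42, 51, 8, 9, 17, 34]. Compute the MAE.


Absolute errors: |41-42|=1, |50-51|=1, |11-8|=3, |12-9|=3, |14-17|=3, |30-34|=4
Sum = 15
MAE = 15/6 = 5/2

5/2


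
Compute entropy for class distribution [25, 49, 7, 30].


Probabilities: [25/111, 49/111, 7/111, 30/111] ≈ [0.2252, 0.4414, 0.0631, 0.2703]
H = -((25/111)·log₂(25/111) + (49/111)·log₂(49/111) + (7/111)·log₂(7/111) + (30/111)·log₂(30/111))
  = 1.7667 bits

1.7667 bits


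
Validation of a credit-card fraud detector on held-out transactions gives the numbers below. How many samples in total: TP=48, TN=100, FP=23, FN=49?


Total = TP + TN + FP + FN
= 48 + 100 + 23 + 49
= 220
(Predicted positive: 71, predicted negative: 149)

220


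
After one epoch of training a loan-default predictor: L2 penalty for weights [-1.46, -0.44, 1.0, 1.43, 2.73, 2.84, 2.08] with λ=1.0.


‖w‖₂² = (-1.46)² + (-0.44)² + (1.0)² + (1.43)² + (2.73)² + (2.84)² + (2.08)²
     = 2.1316 + 0.1936 + 1 + 2.0449 + 7.4529 + 8.0656 + 4.3264
     = 25.215
λ·‖w‖₂² = 1.0·25.215 = 25.215

25.215


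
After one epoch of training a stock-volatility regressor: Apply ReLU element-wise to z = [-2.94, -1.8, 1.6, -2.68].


ReLU(-2.94) = max(0, -2.94) = 0.0
ReLU(-1.8) = max(0, -1.8) = 0.0
ReLU(1.6) = max(0, 1.6) = 1.6
ReLU(-2.68) = max(0, -2.68) = 0.0
result = [0.0, 0.0, 1.6, 0.0]

[0.0, 0.0, 1.6, 0.0]


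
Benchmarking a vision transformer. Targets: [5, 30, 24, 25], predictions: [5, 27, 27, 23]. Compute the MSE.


Squared errors: (5-5)²=0, (30-27)²=9, (24-27)²=9, (25-23)²=4
Sum = 22
MSE = 22/4 = 11/2

11/2


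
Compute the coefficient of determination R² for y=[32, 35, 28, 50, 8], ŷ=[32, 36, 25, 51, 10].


ȳ = 30.6
SS_res = Σ(y-ŷ)² = 15
SS_tot = Σ(y-ȳ)² = 915.2
R² = 1 - SS_res/SS_tot = 1 - 0.0164 = 0.9836

0.9836


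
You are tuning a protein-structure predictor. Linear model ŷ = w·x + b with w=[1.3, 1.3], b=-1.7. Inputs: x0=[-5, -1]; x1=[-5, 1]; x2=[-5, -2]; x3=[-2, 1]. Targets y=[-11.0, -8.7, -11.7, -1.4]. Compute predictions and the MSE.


ŷ0 = (1.3)·(-5) + (1.3)·(-1) - 1.7 = -9.5
ŷ1 = (1.3)·(-5) + (1.3)·(1) - 1.7 = -6.9
ŷ2 = (1.3)·(-5) + (1.3)·(-2) - 1.7 = -10.8
ŷ3 = (1.3)·(-2) + (1.3)·(1) - 1.7 = -3.0
errors² = [2.25, 3.24, 0.81, 2.56]
MSE = 8.8600/4 = 2.215

2.215


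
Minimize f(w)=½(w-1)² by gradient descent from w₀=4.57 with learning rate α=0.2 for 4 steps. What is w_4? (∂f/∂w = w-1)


step 1: grad = 4.57-1 = 3.57; w = 4.57 - 0.2·(3.57) = 3.856
step 2: grad = 3.856-1 = 2.856; w = 3.856 - 0.2·(2.856) = 3.2848
step 3: grad = 3.2848-1 = 2.2848; w = 3.2848 - 0.2·(2.2848) = 2.82784
step 4: grad = 2.82784-1 = 1.82784; w = 2.82784 - 0.2·(1.82784) = 2.462272

2.462272


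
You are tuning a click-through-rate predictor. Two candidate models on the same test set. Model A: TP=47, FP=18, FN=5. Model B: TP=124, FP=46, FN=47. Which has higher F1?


Model A: P=47/65=0.7231, R=47/52=0.9038, F1=2PR/(P+R)=2TP/(2TP+FP+FN)=94/117=0.8034
Model B: P=124/170=0.7294, R=124/171=0.7251, F1=2PR/(P+R)=2TP/(2TP+FP+FN)=248/341=0.7273
0.8034 > 0.7273 → Model A

Model A


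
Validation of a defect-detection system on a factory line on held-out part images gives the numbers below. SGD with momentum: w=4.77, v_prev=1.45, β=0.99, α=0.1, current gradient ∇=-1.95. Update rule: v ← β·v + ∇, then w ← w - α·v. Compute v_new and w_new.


v_new = 0.99·1.45 - 1.95 = 1.4355 - 1.95 = -0.5145
w_new = 4.77 - 0.1·-0.5145 = 4.77 + 0.05145 = 4.82145

v_new=-0.5145, w_new=4.82145


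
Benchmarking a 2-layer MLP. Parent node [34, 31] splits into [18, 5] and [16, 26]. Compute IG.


Parent = [34, 31], H_parent = 0.9985
H_left = 0.7554 (n=23), H_right = 0.9587 (n=42)
H_children = (23/65)·0.7554 + (42/65)·0.9587 = 0.8868
IG = 0.9985 - 0.8868 = 0.1117

0.1117


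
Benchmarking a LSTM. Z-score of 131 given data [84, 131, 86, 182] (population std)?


μ = 120.75, σ = 40.0461
z = (131 - 120.75)/40.0461 = 0.256

0.256


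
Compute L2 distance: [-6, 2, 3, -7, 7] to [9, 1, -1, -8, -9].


d = √((-6-9)² + (2-1)² + (3+ 1)² + (-7+ 8)² + (7+ 9)²)
  = √(225 + 1 + 16 + 1 + 256)
  = √499 = 22.3383

22.3383


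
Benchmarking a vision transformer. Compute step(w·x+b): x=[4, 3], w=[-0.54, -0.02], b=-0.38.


z = (4)·(-0.54) + (3)·(-0.02) - 0.38
  = -2.6
step(z) = 0 (z<0)

0


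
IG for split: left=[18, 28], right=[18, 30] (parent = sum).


Parent = [36, 58], H_parent = 0.9601
H_left = 0.9656 (n=46), H_right = 0.9544 (n=48)
H_children = (46/94)·0.9656 + (48/94)·0.9544 = 0.9599
IG = 0.9601 - 0.9599 = 0.0002

0.0002


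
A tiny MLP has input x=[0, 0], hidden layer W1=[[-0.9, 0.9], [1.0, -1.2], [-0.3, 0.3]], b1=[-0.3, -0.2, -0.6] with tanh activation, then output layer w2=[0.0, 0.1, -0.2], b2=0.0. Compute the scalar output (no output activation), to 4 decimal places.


z1[0] = (-0.9)·(0) + (0.9)·(0) - 0.3 = -0.3
z1[1] = (1.0)·(0) + (-1.2)·(0) - 0.2 = -0.2
z1[2] = (-0.3)·(0) + (0.3)·(0) - 0.6 = -0.6
h = tanh(z1) = [-0.2913, -0.1974, -0.537]
output = (0.0)·(-0.2913) + (0.1)·(-0.1974) + (-0.2)·(-0.537) + 0.0 = 0.0877

0.0877


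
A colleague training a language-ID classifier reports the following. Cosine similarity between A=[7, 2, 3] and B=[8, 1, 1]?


A·B = 7·8 + 2·1 + 3·1 = 61
‖A‖ = √62 = 7.874, ‖B‖ = √66 = 8.124
cos = 61/(√62·√66) = 61/√4092 = 0.9536

0.9536


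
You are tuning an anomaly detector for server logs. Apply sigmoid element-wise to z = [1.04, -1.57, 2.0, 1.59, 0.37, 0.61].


σ(1.04) = 1/(1+e^-1.04) = 0.7389
σ(-1.57) = 1/(1+e^1.57) = 0.1722
σ(2.0) = 1/(1+e^-2.0) = 0.8808
σ(1.59) = 1/(1+e^-1.59) = 0.8306
σ(0.37) = 1/(1+e^-0.37) = 0.5915
σ(0.61) = 1/(1+e^-0.61) = 0.6479
result = [0.7389, 0.1722, 0.8808, 0.8306, 0.5915, 0.6479]

[0.7389, 0.1722, 0.8808, 0.8306, 0.5915, 0.6479]


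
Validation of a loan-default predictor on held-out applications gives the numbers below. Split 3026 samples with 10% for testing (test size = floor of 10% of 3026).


Test = ⌊3026·10/100⌋ = 302
Train = 3026 - 302 = 2724

Train: 2724, Test: 302


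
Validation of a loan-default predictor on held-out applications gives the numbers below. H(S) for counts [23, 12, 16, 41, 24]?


Probabilities: [23/116, 12/116, 16/116, 41/116, 24/116] ≈ [0.1983, 0.1034, 0.1379, 0.3534, 0.2069]
H = -((23/116)·log₂(23/116) + (12/116)·log₂(12/116) + (16/116)·log₂(16/116) + (41/116)·log₂(41/116) + (24/116)·log₂(24/116))
  = 2.1963 bits

2.1963 bits


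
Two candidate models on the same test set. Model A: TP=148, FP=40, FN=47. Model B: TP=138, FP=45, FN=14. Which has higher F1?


Model A: P=148/188=0.7872, R=148/195=0.759, F1=2PR/(P+R)=2TP/(2TP+FP+FN)=296/383=0.7728
Model B: P=138/183=0.7541, R=138/152=0.9079, F1=2PR/(P+R)=2TP/(2TP+FP+FN)=276/335=0.8239
0.7728 < 0.8239 → Model B

Model B


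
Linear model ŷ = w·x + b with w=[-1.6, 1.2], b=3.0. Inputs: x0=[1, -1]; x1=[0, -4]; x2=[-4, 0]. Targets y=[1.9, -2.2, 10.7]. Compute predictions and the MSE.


ŷ0 = (-1.6)·(1) + (1.2)·(-1) + 3.0 = 0.2
ŷ1 = (-1.6)·(0) + (1.2)·(-4) + 3.0 = -1.8
ŷ2 = (-1.6)·(-4) + (1.2)·(0) + 3.0 = 9.4
errors² = [2.89, 0.16, 1.69]
MSE = 4.7400/3 = 1.58

1.58


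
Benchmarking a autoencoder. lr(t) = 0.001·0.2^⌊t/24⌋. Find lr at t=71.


n_drops = ⌊71/24⌋ = 2
lr = 0.001·0.2^2 = 0.001·0.04 = 0.00004

0.00004
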